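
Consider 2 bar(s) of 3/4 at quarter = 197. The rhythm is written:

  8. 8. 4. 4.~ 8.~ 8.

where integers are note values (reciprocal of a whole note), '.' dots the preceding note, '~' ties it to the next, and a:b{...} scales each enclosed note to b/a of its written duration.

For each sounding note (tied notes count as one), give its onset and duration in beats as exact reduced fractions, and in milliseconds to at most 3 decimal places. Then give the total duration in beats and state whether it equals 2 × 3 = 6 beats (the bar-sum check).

1) 0.0ms=0b +228.426ms=3/4b
2) 228.426ms=3/4b +228.426ms=3/4b
3) 456.853ms=3/2b +456.853ms=3/2b
4) 913.706ms=3b +913.706ms=3b
Σ=6b of 6 (197bpm 3/4) — PASS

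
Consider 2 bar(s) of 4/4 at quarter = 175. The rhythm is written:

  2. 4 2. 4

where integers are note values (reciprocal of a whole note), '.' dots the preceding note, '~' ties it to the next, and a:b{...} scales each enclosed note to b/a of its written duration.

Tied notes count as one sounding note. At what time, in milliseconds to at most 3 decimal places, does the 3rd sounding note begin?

note 3 onset = 4b = 1371.429ms

1. 0.0ms @ 0 + 1028.571ms (3)
2. 1028.571ms @ 3 + 342.857ms (1)
3. 1371.429ms @ 4 + 1028.571ms (3)
4. 2400.0ms @ 7 + 342.857ms (1)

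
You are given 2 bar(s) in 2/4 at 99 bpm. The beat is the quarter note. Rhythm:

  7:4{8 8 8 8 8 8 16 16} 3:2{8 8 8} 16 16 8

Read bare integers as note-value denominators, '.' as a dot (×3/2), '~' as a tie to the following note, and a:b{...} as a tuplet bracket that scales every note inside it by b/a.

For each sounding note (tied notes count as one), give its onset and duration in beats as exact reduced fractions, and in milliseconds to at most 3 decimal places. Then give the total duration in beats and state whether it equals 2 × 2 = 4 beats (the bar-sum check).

1) 0.0ms=0b +173.16ms=2/7b
2) 173.16ms=2/7b +173.16ms=2/7b
3) 346.32ms=4/7b +173.16ms=2/7b
4) 519.481ms=6/7b +173.16ms=2/7b
5) 692.641ms=8/7b +173.16ms=2/7b
6) 865.801ms=10/7b +173.16ms=2/7b
7) 1038.961ms=12/7b +86.58ms=1/7b
8) 1125.541ms=13/7b +86.58ms=1/7b
9) 1212.121ms=2b +202.02ms=1/3b
10) 1414.141ms=7/3b +202.02ms=1/3b
11) 1616.162ms=8/3b +202.02ms=1/3b
12) 1818.182ms=3b +151.515ms=1/4b
13) 1969.697ms=13/4b +151.515ms=1/4b
14) 2121.212ms=7/2b +303.03ms=1/2b
Σ=4b of 4 (99bpm 2/4) — PASS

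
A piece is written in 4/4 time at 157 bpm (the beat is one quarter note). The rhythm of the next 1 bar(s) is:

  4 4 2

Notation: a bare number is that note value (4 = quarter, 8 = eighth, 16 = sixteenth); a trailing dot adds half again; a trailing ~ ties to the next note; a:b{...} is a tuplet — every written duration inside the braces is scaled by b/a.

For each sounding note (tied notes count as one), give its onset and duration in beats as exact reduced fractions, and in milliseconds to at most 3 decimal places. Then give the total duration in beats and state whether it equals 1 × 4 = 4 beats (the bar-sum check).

1) 0.0ms=0b +382.166ms=1b
2) 382.166ms=1b +382.166ms=1b
3) 764.331ms=2b +764.331ms=2b
Σ=4b of 4 (157bpm 4/4) — PASS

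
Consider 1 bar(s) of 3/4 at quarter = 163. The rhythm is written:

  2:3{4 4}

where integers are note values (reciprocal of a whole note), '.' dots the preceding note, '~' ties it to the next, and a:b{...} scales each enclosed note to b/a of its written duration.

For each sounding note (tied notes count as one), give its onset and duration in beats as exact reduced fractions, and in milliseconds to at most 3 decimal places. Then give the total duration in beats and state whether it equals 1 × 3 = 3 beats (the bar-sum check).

1) 0.0ms=0b +552.147ms=3/2b
2) 552.147ms=3/2b +552.147ms=3/2b
Σ=3b of 3 (163bpm 3/4) — PASS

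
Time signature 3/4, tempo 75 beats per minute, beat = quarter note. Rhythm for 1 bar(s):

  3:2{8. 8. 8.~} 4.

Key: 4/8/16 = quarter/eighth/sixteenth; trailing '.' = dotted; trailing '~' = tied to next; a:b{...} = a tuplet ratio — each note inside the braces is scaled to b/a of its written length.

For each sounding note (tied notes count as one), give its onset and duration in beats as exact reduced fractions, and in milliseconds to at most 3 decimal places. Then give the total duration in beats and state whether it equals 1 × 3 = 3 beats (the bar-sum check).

1) 0.0ms=0b +400.0ms=1/2b
2) 400.0ms=1/2b +400.0ms=1/2b
3) 800.0ms=1b +1600.0ms=2b
Σ=3b of 3 (75bpm 3/4) — PASS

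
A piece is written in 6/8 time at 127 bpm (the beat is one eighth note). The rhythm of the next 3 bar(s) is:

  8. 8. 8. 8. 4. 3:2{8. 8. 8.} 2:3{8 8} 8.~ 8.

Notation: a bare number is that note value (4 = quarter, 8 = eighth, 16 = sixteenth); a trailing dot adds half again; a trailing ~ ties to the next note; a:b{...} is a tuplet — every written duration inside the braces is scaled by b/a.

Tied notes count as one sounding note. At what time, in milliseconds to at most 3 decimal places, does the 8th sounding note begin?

note 8 onset = 11b = 5196.85ms

1. 0.0ms @ 0 + 708.661ms (3/2)
2. 708.661ms @ 3/2 + 708.661ms (3/2)
3. 1417.323ms @ 3 + 708.661ms (3/2)
4. 2125.984ms @ 9/2 + 708.661ms (3/2)
5. 2834.646ms @ 6 + 1417.323ms (3)
6. 4251.969ms @ 9 + 472.441ms (1)
7. 4724.409ms @ 10 + 472.441ms (1)
8. 5196.85ms @ 11 + 472.441ms (1)
9. 5669.291ms @ 12 + 708.661ms (3/2)
10. 6377.953ms @ 27/2 + 708.661ms (3/2)
11. 7086.614ms @ 15 + 1417.323ms (3)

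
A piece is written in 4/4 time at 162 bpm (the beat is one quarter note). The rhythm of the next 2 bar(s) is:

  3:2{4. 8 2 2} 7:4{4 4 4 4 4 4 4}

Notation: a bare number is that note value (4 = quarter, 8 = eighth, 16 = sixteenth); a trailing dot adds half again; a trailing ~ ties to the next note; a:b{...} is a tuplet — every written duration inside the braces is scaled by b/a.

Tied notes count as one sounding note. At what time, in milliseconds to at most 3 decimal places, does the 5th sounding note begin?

note 5 onset = 4b = 1481.481ms

1. 0.0ms @ 0 + 370.37ms (1)
2. 370.37ms @ 1 + 123.457ms (1/3)
3. 493.827ms @ 4/3 + 493.827ms (4/3)
4. 987.654ms @ 8/3 + 493.827ms (4/3)
5. 1481.481ms @ 4 + 211.64ms (4/7)
6. 1693.122ms @ 32/7 + 211.64ms (4/7)
7. 1904.762ms @ 36/7 + 211.64ms (4/7)
8. 2116.402ms @ 40/7 + 211.64ms (4/7)
9. 2328.042ms @ 44/7 + 211.64ms (4/7)
10. 2539.683ms @ 48/7 + 211.64ms (4/7)
11. 2751.323ms @ 52/7 + 211.64ms (4/7)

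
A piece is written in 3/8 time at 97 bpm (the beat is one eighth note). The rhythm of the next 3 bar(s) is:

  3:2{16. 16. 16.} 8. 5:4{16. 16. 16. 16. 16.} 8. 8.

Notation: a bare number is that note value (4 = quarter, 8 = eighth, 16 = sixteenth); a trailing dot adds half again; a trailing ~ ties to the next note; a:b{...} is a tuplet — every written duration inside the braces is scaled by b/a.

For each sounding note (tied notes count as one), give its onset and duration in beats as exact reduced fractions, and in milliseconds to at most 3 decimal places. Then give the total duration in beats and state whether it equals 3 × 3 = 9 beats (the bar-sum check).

1) 0.0ms=0b +309.278ms=1/2b
2) 309.278ms=1/2b +309.278ms=1/2b
3) 618.557ms=1b +309.278ms=1/2b
4) 927.835ms=3/2b +927.835ms=3/2b
5) 1855.67ms=3b +371.134ms=3/5b
6) 2226.804ms=18/5b +371.134ms=3/5b
7) 2597.938ms=21/5b +371.134ms=3/5b
8) 2969.072ms=24/5b +371.134ms=3/5b
9) 3340.206ms=27/5b +371.134ms=3/5b
10) 3711.34ms=6b +927.835ms=3/2b
11) 4639.175ms=15/2b +927.835ms=3/2b
Σ=9b of 9 (97bpm 3/8) — PASS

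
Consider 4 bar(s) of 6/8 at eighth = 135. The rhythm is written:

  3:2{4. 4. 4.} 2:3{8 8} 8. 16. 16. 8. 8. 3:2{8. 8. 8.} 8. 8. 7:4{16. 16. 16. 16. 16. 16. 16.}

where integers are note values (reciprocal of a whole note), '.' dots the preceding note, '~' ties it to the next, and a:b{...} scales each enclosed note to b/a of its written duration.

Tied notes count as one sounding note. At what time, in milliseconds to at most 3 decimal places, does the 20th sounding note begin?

1. 0.0ms @ 0 + 888.889ms (2)
2. 888.889ms @ 2 + 888.889ms (2)
3. 1777.778ms @ 4 + 888.889ms (2)
4. 2666.667ms @ 6 + 666.667ms (3/2)
5. 3333.333ms @ 15/2 + 666.667ms (3/2)
6. 4000.0ms @ 9 + 666.667ms (3/2)
7. 4666.667ms @ 21/2 + 333.333ms (3/4)
8. 5000.0ms @ 45/4 + 333.333ms (3/4)
9. 5333.333ms @ 12 + 666.667ms (3/2)
10. 6000.0ms @ 27/2 + 666.667ms (3/2)
11. 6666.667ms @ 15 + 444.444ms (1)
12. 7111.111ms @ 16 + 444.444ms (1)
13. 7555.556ms @ 17 + 444.444ms (1)
14. 8000.0ms @ 18 + 666.667ms (3/2)
15. 8666.667ms @ 39/2 + 666.667ms (3/2)
16. 9333.333ms @ 21 + 190.476ms (3/7)
17. 9523.81ms @ 150/7 + 190.476ms (3/7)
18. 9714.286ms @ 153/7 + 190.476ms (3/7)
19. 9904.762ms @ 156/7 + 190.476ms (3/7)
20. 10095.238ms @ 159/7 + 190.476ms (3/7)
21. 10285.714ms @ 162/7 + 190.476ms (3/7)
22. 10476.19ms @ 165/7 + 190.476ms (3/7)

note 20 onset = 159/7b = 10095.238ms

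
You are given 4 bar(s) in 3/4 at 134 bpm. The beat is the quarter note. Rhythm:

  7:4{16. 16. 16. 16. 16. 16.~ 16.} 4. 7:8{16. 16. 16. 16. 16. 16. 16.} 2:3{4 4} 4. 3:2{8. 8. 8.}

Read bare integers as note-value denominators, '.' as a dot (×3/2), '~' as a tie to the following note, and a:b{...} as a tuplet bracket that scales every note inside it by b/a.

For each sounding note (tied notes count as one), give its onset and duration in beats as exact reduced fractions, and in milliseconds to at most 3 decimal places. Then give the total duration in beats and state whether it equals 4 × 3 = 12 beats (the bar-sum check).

1) 0.0ms=0b +95.949ms=3/14b
2) 95.949ms=3/14b +95.949ms=3/14b
3) 191.898ms=3/7b +95.949ms=3/14b
4) 287.846ms=9/14b +95.949ms=3/14b
5) 383.795ms=6/7b +95.949ms=3/14b
6) 479.744ms=15/14b +191.898ms=3/7b
7) 671.642ms=3/2b +671.642ms=3/2b
8) 1343.284ms=3b +191.898ms=3/7b
9) 1535.181ms=24/7b +191.898ms=3/7b
10) 1727.079ms=27/7b +191.898ms=3/7b
11) 1918.977ms=30/7b +191.898ms=3/7b
12) 2110.874ms=33/7b +191.898ms=3/7b
13) 2302.772ms=36/7b +191.898ms=3/7b
14) 2494.67ms=39/7b +191.898ms=3/7b
15) 2686.567ms=6b +671.642ms=3/2b
16) 3358.209ms=15/2b +671.642ms=3/2b
17) 4029.851ms=9b +671.642ms=3/2b
18) 4701.493ms=21/2b +223.881ms=1/2b
19) 4925.373ms=11b +223.881ms=1/2b
20) 5149.254ms=23/2b +223.881ms=1/2b
Σ=12b of 12 (134bpm 3/4) — PASS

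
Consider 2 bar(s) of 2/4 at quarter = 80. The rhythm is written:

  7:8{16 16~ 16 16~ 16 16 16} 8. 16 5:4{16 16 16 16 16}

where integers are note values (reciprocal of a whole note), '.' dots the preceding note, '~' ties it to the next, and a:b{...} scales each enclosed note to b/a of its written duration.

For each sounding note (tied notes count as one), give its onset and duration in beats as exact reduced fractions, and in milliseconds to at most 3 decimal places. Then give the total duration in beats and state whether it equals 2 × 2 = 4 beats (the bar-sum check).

1) 0.0ms=0b +214.286ms=2/7b
2) 214.286ms=2/7b +428.571ms=4/7b
3) 642.857ms=6/7b +428.571ms=4/7b
4) 1071.429ms=10/7b +214.286ms=2/7b
5) 1285.714ms=12/7b +214.286ms=2/7b
6) 1500.0ms=2b +562.5ms=3/4b
7) 2062.5ms=11/4b +187.5ms=1/4b
8) 2250.0ms=3b +150.0ms=1/5b
9) 2400.0ms=16/5b +150.0ms=1/5b
10) 2550.0ms=17/5b +150.0ms=1/5b
11) 2700.0ms=18/5b +150.0ms=1/5b
12) 2850.0ms=19/5b +150.0ms=1/5b
Σ=4b of 4 (80bpm 2/4) — PASS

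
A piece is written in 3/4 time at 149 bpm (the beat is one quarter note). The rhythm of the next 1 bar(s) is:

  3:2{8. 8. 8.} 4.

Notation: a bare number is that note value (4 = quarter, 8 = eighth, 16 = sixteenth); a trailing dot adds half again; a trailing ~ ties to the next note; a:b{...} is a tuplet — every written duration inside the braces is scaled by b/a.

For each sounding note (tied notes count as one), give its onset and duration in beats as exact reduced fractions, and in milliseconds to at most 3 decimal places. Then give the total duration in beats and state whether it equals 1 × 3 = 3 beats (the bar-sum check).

1) 0.0ms=0b +201.342ms=1/2b
2) 201.342ms=1/2b +201.342ms=1/2b
3) 402.685ms=1b +201.342ms=1/2b
4) 604.027ms=3/2b +604.027ms=3/2b
Σ=3b of 3 (149bpm 3/4) — PASS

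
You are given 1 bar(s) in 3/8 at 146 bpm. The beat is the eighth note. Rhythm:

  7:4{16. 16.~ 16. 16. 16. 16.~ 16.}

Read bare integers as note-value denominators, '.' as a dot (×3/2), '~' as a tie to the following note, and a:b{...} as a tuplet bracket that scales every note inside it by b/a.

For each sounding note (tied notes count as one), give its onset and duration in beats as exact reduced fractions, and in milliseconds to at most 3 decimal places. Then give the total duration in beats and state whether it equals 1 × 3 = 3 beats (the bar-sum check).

1) 0.0ms=0b +176.125ms=3/7b
2) 176.125ms=3/7b +352.25ms=6/7b
3) 528.376ms=9/7b +176.125ms=3/7b
4) 704.501ms=12/7b +176.125ms=3/7b
5) 880.626ms=15/7b +352.25ms=6/7b
Σ=3b of 3 (146bpm 3/8) — PASS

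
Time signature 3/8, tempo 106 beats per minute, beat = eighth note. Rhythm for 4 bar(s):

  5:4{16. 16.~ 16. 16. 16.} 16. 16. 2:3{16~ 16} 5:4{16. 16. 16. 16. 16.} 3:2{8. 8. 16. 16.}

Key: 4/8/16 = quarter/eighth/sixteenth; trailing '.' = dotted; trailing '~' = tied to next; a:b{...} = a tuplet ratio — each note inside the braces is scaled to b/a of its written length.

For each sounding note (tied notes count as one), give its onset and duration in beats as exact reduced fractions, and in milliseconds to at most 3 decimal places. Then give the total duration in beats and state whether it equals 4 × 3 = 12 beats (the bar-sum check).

1) 0.0ms=0b +339.623ms=3/5b
2) 339.623ms=3/5b +679.245ms=6/5b
3) 1018.868ms=9/5b +339.623ms=3/5b
4) 1358.491ms=12/5b +339.623ms=3/5b
5) 1698.113ms=3b +424.528ms=3/4b
6) 2122.642ms=15/4b +424.528ms=3/4b
7) 2547.17ms=9/2b +849.057ms=3/2b
8) 3396.226ms=6b +339.623ms=3/5b
9) 3735.849ms=33/5b +339.623ms=3/5b
10) 4075.472ms=36/5b +339.623ms=3/5b
11) 4415.094ms=39/5b +339.623ms=3/5b
12) 4754.717ms=42/5b +339.623ms=3/5b
13) 5094.34ms=9b +566.038ms=1b
14) 5660.377ms=10b +566.038ms=1b
15) 6226.415ms=11b +283.019ms=1/2b
16) 6509.434ms=23/2b +283.019ms=1/2b
Σ=12b of 12 (106bpm 3/8) — PASS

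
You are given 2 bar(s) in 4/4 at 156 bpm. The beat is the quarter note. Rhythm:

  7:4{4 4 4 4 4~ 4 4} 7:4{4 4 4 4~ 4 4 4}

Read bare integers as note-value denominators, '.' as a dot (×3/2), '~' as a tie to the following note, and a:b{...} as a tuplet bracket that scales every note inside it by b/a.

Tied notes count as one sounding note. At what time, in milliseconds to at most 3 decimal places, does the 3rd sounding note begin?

note 3 onset = 8/7b = 439.56ms

1. 0.0ms @ 0 + 219.78ms (4/7)
2. 219.78ms @ 4/7 + 219.78ms (4/7)
3. 439.56ms @ 8/7 + 219.78ms (4/7)
4. 659.341ms @ 12/7 + 219.78ms (4/7)
5. 879.121ms @ 16/7 + 439.56ms (8/7)
6. 1318.681ms @ 24/7 + 219.78ms (4/7)
7. 1538.462ms @ 4 + 219.78ms (4/7)
8. 1758.242ms @ 32/7 + 219.78ms (4/7)
9. 1978.022ms @ 36/7 + 219.78ms (4/7)
10. 2197.802ms @ 40/7 + 439.56ms (8/7)
11. 2637.363ms @ 48/7 + 219.78ms (4/7)
12. 2857.143ms @ 52/7 + 219.78ms (4/7)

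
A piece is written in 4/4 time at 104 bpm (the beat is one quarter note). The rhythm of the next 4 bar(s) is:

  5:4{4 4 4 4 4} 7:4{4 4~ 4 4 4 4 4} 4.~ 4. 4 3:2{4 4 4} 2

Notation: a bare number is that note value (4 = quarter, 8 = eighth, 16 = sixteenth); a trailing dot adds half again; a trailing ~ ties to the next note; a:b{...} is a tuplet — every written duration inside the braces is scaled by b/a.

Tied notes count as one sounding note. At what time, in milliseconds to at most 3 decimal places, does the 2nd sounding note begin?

note 2 onset = 4/5b = 461.538ms

1. 0.0ms @ 0 + 461.538ms (4/5)
2. 461.538ms @ 4/5 + 461.538ms (4/5)
3. 923.077ms @ 8/5 + 461.538ms (4/5)
4. 1384.615ms @ 12/5 + 461.538ms (4/5)
5. 1846.154ms @ 16/5 + 461.538ms (4/5)
6. 2307.692ms @ 4 + 329.67ms (4/7)
7. 2637.363ms @ 32/7 + 659.341ms (8/7)
8. 3296.703ms @ 40/7 + 329.67ms (4/7)
9. 3626.374ms @ 44/7 + 329.67ms (4/7)
10. 3956.044ms @ 48/7 + 329.67ms (4/7)
11. 4285.714ms @ 52/7 + 329.67ms (4/7)
12. 4615.385ms @ 8 + 1730.769ms (3)
13. 6346.154ms @ 11 + 576.923ms (1)
14. 6923.077ms @ 12 + 384.615ms (2/3)
15. 7307.692ms @ 38/3 + 384.615ms (2/3)
16. 7692.308ms @ 40/3 + 384.615ms (2/3)
17. 8076.923ms @ 14 + 1153.846ms (2)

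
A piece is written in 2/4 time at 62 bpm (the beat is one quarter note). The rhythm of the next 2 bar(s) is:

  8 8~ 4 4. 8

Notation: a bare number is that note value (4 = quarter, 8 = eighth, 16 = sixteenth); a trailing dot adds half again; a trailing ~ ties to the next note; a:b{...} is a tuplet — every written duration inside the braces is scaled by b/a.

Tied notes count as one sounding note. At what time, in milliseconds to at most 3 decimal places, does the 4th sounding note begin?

1. 0.0ms @ 0 + 483.871ms (1/2)
2. 483.871ms @ 1/2 + 1451.613ms (3/2)
3. 1935.484ms @ 2 + 1451.613ms (3/2)
4. 3387.097ms @ 7/2 + 483.871ms (1/2)

note 4 onset = 7/2b = 3387.097ms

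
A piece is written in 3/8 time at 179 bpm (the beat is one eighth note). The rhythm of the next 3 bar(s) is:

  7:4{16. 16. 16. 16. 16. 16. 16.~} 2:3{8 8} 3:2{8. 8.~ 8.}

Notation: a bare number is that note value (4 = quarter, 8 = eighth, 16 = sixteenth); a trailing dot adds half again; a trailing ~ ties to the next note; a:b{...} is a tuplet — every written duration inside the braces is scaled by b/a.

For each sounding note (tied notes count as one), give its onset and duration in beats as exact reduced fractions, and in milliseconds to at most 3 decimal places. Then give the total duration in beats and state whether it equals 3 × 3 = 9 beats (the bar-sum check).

1) 0.0ms=0b +143.655ms=3/7b
2) 143.655ms=3/7b +143.655ms=3/7b
3) 287.31ms=6/7b +143.655ms=3/7b
4) 430.966ms=9/7b +143.655ms=3/7b
5) 574.621ms=12/7b +143.655ms=3/7b
6) 718.276ms=15/7b +143.655ms=3/7b
7) 861.931ms=18/7b +646.449ms=27/14b
8) 1508.38ms=9/2b +502.793ms=3/2b
9) 2011.173ms=6b +335.196ms=1b
10) 2346.369ms=7b +670.391ms=2b
Σ=9b of 9 (179bpm 3/8) — PASS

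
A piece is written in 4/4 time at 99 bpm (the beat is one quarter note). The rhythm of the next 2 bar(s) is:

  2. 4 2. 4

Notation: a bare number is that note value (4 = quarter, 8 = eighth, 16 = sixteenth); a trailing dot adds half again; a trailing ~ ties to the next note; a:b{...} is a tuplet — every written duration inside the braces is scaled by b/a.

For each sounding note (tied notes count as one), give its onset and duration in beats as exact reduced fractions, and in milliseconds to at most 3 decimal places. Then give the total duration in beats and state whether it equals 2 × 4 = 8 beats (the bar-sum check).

1) 0.0ms=0b +1818.182ms=3b
2) 1818.182ms=3b +606.061ms=1b
3) 2424.242ms=4b +1818.182ms=3b
4) 4242.424ms=7b +606.061ms=1b
Σ=8b of 8 (99bpm 4/4) — PASS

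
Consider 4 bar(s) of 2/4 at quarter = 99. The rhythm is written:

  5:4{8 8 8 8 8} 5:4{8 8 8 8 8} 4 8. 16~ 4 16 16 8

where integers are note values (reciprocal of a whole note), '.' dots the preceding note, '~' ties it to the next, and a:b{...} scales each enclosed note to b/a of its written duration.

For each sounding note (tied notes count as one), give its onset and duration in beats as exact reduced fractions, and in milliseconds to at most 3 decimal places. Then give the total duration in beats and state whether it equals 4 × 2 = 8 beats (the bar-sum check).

1) 0.0ms=0b +242.424ms=2/5b
2) 242.424ms=2/5b +242.424ms=2/5b
3) 484.848ms=4/5b +242.424ms=2/5b
4) 727.273ms=6/5b +242.424ms=2/5b
5) 969.697ms=8/5b +242.424ms=2/5b
6) 1212.121ms=2b +242.424ms=2/5b
7) 1454.545ms=12/5b +242.424ms=2/5b
8) 1696.97ms=14/5b +242.424ms=2/5b
9) 1939.394ms=16/5b +242.424ms=2/5b
10) 2181.818ms=18/5b +242.424ms=2/5b
11) 2424.242ms=4b +606.061ms=1b
12) 3030.303ms=5b +454.545ms=3/4b
13) 3484.848ms=23/4b +757.576ms=5/4b
14) 4242.424ms=7b +151.515ms=1/4b
15) 4393.939ms=29/4b +151.515ms=1/4b
16) 4545.455ms=15/2b +303.03ms=1/2b
Σ=8b of 8 (99bpm 2/4) — PASS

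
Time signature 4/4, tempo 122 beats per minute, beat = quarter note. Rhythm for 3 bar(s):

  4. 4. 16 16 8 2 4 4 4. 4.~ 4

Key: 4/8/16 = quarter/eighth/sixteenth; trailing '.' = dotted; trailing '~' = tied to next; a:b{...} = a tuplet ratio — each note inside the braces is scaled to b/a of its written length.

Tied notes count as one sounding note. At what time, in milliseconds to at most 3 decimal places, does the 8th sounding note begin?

note 8 onset = 7b = 3442.623ms

1. 0.0ms @ 0 + 737.705ms (3/2)
2. 737.705ms @ 3/2 + 737.705ms (3/2)
3. 1475.41ms @ 3 + 122.951ms (1/4)
4. 1598.361ms @ 13/4 + 122.951ms (1/4)
5. 1721.311ms @ 7/2 + 245.902ms (1/2)
6. 1967.213ms @ 4 + 983.607ms (2)
7. 2950.82ms @ 6 + 491.803ms (1)
8. 3442.623ms @ 7 + 491.803ms (1)
9. 3934.426ms @ 8 + 737.705ms (3/2)
10. 4672.131ms @ 19/2 + 1229.508ms (5/2)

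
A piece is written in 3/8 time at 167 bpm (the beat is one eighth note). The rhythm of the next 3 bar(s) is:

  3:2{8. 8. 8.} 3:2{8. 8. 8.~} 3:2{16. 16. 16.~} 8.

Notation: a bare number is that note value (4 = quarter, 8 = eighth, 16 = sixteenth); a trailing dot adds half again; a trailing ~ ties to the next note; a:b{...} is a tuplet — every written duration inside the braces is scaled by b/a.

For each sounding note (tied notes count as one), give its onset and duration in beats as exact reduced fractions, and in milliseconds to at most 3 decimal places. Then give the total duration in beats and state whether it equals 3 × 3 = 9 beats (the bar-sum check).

1) 0.0ms=0b +359.281ms=1b
2) 359.281ms=1b +359.281ms=1b
3) 718.563ms=2b +359.281ms=1b
4) 1077.844ms=3b +359.281ms=1b
5) 1437.126ms=4b +359.281ms=1b
6) 1796.407ms=5b +538.922ms=3/2b
7) 2335.329ms=13/2b +179.641ms=1/2b
8) 2514.97ms=7b +718.563ms=2b
Σ=9b of 9 (167bpm 3/8) — PASS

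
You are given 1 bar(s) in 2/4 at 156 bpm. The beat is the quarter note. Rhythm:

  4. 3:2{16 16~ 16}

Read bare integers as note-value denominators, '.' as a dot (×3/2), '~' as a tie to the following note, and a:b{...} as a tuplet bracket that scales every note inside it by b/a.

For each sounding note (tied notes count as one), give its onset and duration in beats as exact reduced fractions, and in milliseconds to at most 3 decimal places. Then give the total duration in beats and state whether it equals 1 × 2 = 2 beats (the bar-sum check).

1) 0.0ms=0b +576.923ms=3/2b
2) 576.923ms=3/2b +64.103ms=1/6b
3) 641.026ms=5/3b +128.205ms=1/3b
Σ=2b of 2 (156bpm 2/4) — PASS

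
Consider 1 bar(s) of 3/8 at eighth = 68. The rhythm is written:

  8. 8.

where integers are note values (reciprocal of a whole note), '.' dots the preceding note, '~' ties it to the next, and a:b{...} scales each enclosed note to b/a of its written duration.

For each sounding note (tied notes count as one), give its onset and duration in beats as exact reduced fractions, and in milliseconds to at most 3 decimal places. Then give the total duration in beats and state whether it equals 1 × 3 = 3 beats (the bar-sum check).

1) 0.0ms=0b +1323.529ms=3/2b
2) 1323.529ms=3/2b +1323.529ms=3/2b
Σ=3b of 3 (68bpm 3/8) — PASS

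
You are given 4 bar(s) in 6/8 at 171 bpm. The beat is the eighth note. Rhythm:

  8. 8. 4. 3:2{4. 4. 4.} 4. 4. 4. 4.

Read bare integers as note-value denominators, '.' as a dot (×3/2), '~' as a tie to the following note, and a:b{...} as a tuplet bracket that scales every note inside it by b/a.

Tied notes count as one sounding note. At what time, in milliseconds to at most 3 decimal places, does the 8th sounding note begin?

note 8 onset = 15b = 5263.158ms

1. 0.0ms @ 0 + 526.316ms (3/2)
2. 526.316ms @ 3/2 + 526.316ms (3/2)
3. 1052.632ms @ 3 + 1052.632ms (3)
4. 2105.263ms @ 6 + 701.754ms (2)
5. 2807.018ms @ 8 + 701.754ms (2)
6. 3508.772ms @ 10 + 701.754ms (2)
7. 4210.526ms @ 12 + 1052.632ms (3)
8. 5263.158ms @ 15 + 1052.632ms (3)
9. 6315.789ms @ 18 + 1052.632ms (3)
10. 7368.421ms @ 21 + 1052.632ms (3)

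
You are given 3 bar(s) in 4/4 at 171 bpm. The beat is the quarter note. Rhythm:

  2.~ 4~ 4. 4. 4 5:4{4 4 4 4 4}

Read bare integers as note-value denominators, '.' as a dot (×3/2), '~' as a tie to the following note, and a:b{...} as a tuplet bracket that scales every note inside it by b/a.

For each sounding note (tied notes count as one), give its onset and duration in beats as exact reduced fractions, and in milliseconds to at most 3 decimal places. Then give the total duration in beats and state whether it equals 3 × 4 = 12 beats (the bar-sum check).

1) 0.0ms=0b +1929.825ms=11/2b
2) 1929.825ms=11/2b +526.316ms=3/2b
3) 2456.14ms=7b +350.877ms=1b
4) 2807.018ms=8b +280.702ms=4/5b
5) 3087.719ms=44/5b +280.702ms=4/5b
6) 3368.421ms=48/5b +280.702ms=4/5b
7) 3649.123ms=52/5b +280.702ms=4/5b
8) 3929.825ms=56/5b +280.702ms=4/5b
Σ=12b of 12 (171bpm 4/4) — PASS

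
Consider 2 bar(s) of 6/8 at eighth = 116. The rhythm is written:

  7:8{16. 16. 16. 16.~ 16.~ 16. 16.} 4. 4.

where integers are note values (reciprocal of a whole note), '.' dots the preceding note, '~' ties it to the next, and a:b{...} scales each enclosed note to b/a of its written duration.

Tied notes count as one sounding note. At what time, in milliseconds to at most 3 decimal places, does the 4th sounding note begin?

note 4 onset = 18/7b = 1330.049ms

1. 0.0ms @ 0 + 443.35ms (6/7)
2. 443.35ms @ 6/7 + 443.35ms (6/7)
3. 886.7ms @ 12/7 + 443.35ms (6/7)
4. 1330.049ms @ 18/7 + 1330.049ms (18/7)
5. 2660.099ms @ 36/7 + 443.35ms (6/7)
6. 3103.448ms @ 6 + 1551.724ms (3)
7. 4655.172ms @ 9 + 1551.724ms (3)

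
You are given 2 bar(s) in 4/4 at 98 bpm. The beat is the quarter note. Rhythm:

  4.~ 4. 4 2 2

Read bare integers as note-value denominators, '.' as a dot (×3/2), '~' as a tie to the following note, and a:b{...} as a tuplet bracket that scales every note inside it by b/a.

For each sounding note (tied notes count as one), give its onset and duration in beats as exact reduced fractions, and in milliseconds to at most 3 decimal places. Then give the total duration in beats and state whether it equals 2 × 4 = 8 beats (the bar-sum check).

1) 0.0ms=0b +1836.735ms=3b
2) 1836.735ms=3b +612.245ms=1b
3) 2448.98ms=4b +1224.49ms=2b
4) 3673.469ms=6b +1224.49ms=2b
Σ=8b of 8 (98bpm 4/4) — PASS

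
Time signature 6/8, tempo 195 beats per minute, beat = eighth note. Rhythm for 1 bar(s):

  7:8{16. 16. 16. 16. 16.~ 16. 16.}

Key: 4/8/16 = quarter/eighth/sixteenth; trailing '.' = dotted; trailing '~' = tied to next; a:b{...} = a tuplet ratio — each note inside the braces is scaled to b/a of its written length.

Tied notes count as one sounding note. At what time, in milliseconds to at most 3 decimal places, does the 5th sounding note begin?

note 5 onset = 24/7b = 1054.945ms

1. 0.0ms @ 0 + 263.736ms (6/7)
2. 263.736ms @ 6/7 + 263.736ms (6/7)
3. 527.473ms @ 12/7 + 263.736ms (6/7)
4. 791.209ms @ 18/7 + 263.736ms (6/7)
5. 1054.945ms @ 24/7 + 527.473ms (12/7)
6. 1582.418ms @ 36/7 + 263.736ms (6/7)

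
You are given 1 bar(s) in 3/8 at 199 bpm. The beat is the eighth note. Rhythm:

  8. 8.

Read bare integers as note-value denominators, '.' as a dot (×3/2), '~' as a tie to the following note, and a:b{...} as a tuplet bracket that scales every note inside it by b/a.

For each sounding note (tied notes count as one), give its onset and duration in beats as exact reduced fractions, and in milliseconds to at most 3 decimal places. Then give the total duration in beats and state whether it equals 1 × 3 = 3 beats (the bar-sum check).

1) 0.0ms=0b +452.261ms=3/2b
2) 452.261ms=3/2b +452.261ms=3/2b
Σ=3b of 3 (199bpm 3/8) — PASS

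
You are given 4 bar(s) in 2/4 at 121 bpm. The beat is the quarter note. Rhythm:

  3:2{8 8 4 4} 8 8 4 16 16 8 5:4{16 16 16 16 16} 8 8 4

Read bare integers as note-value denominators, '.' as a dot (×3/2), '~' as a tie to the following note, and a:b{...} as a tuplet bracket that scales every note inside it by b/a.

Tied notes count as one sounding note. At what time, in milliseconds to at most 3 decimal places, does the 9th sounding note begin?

note 9 onset = 17/4b = 2107.438ms

1. 0.0ms @ 0 + 165.289ms (1/3)
2. 165.289ms @ 1/3 + 165.289ms (1/3)
3. 330.579ms @ 2/3 + 330.579ms (2/3)
4. 661.157ms @ 4/3 + 330.579ms (2/3)
5. 991.736ms @ 2 + 247.934ms (1/2)
6. 1239.669ms @ 5/2 + 247.934ms (1/2)
7. 1487.603ms @ 3 + 495.868ms (1)
8. 1983.471ms @ 4 + 123.967ms (1/4)
9. 2107.438ms @ 17/4 + 123.967ms (1/4)
10. 2231.405ms @ 9/2 + 247.934ms (1/2)
11. 2479.339ms @ 5 + 99.174ms (1/5)
12. 2578.512ms @ 26/5 + 99.174ms (1/5)
13. 2677.686ms @ 27/5 + 99.174ms (1/5)
14. 2776.86ms @ 28/5 + 99.174ms (1/5)
15. 2876.033ms @ 29/5 + 99.174ms (1/5)
16. 2975.207ms @ 6 + 247.934ms (1/2)
17. 3223.14ms @ 13/2 + 247.934ms (1/2)
18. 3471.074ms @ 7 + 495.868ms (1)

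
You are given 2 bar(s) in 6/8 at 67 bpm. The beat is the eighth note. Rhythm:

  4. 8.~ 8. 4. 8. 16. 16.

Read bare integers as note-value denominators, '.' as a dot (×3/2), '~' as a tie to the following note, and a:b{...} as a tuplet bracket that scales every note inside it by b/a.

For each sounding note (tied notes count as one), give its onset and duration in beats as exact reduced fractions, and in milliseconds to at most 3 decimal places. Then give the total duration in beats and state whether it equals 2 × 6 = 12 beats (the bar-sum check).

1) 0.0ms=0b +2686.567ms=3b
2) 2686.567ms=3b +2686.567ms=3b
3) 5373.134ms=6b +2686.567ms=3b
4) 8059.701ms=9b +1343.284ms=3/2b
5) 9402.985ms=21/2b +671.642ms=3/4b
6) 10074.627ms=45/4b +671.642ms=3/4b
Σ=12b of 12 (67bpm 6/8) — PASS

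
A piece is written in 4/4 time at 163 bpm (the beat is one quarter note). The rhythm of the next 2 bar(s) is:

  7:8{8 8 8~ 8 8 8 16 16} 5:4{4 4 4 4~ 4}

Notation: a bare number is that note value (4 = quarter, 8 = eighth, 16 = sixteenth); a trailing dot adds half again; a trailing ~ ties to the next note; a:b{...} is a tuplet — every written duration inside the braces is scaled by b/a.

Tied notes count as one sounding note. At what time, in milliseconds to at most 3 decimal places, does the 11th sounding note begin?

1. 0.0ms @ 0 + 210.342ms (4/7)
2. 210.342ms @ 4/7 + 210.342ms (4/7)
3. 420.684ms @ 8/7 + 420.684ms (8/7)
4. 841.367ms @ 16/7 + 210.342ms (4/7)
5. 1051.709ms @ 20/7 + 210.342ms (4/7)
6. 1262.051ms @ 24/7 + 105.171ms (2/7)
7. 1367.222ms @ 26/7 + 105.171ms (2/7)
8. 1472.393ms @ 4 + 294.479ms (4/5)
9. 1766.871ms @ 24/5 + 294.479ms (4/5)
10. 2061.35ms @ 28/5 + 294.479ms (4/5)
11. 2355.828ms @ 32/5 + 588.957ms (8/5)

note 11 onset = 32/5b = 2355.828ms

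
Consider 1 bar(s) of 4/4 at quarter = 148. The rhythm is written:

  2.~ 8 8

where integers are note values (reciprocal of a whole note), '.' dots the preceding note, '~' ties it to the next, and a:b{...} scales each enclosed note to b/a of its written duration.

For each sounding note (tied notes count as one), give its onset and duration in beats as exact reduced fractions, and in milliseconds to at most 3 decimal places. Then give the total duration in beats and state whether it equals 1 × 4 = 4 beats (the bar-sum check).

1) 0.0ms=0b +1418.919ms=7/2b
2) 1418.919ms=7/2b +202.703ms=1/2b
Σ=4b of 4 (148bpm 4/4) — PASS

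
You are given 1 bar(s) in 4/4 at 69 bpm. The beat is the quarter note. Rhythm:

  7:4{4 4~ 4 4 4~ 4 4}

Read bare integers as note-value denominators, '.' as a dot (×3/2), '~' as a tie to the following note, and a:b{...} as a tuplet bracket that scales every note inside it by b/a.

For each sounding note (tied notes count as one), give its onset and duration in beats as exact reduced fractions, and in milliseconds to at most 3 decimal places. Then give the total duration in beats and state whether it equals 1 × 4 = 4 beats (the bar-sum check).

1) 0.0ms=0b +496.894ms=4/7b
2) 496.894ms=4/7b +993.789ms=8/7b
3) 1490.683ms=12/7b +496.894ms=4/7b
4) 1987.578ms=16/7b +993.789ms=8/7b
5) 2981.366ms=24/7b +496.894ms=4/7b
Σ=4b of 4 (69bpm 4/4) — PASS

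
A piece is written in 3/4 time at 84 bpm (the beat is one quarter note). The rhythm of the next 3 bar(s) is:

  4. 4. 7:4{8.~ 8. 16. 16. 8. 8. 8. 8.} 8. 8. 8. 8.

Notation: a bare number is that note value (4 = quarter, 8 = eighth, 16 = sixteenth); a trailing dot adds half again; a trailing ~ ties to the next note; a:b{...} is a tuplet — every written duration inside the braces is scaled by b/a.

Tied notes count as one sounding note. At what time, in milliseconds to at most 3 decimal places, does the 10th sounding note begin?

1. 0.0ms @ 0 + 1071.429ms (3/2)
2. 1071.429ms @ 3/2 + 1071.429ms (3/2)
3. 2142.857ms @ 3 + 612.245ms (6/7)
4. 2755.102ms @ 27/7 + 153.061ms (3/14)
5. 2908.163ms @ 57/14 + 153.061ms (3/14)
6. 3061.224ms @ 30/7 + 306.122ms (3/7)
7. 3367.347ms @ 33/7 + 306.122ms (3/7)
8. 3673.469ms @ 36/7 + 306.122ms (3/7)
9. 3979.592ms @ 39/7 + 306.122ms (3/7)
10. 4285.714ms @ 6 + 535.714ms (3/4)
11. 4821.429ms @ 27/4 + 535.714ms (3/4)
12. 5357.143ms @ 15/2 + 535.714ms (3/4)
13. 5892.857ms @ 33/4 + 535.714ms (3/4)

note 10 onset = 6b = 4285.714ms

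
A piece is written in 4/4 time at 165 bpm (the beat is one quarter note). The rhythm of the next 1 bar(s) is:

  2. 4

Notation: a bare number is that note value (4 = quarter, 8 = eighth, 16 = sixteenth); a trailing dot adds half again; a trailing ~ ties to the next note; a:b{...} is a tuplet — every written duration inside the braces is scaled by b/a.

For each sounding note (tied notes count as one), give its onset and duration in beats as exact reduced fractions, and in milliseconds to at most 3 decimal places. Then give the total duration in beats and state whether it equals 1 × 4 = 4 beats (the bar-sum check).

1) 0.0ms=0b +1090.909ms=3b
2) 1090.909ms=3b +363.636ms=1b
Σ=4b of 4 (165bpm 4/4) — PASS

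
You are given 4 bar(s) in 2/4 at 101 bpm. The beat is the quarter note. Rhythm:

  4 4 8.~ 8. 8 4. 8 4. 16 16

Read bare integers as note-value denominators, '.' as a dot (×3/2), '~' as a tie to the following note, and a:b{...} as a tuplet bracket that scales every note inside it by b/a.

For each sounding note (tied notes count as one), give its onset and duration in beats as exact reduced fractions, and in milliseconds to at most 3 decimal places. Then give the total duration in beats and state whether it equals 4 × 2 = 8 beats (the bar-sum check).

1) 0.0ms=0b +594.059ms=1b
2) 594.059ms=1b +594.059ms=1b
3) 1188.119ms=2b +891.089ms=3/2b
4) 2079.208ms=7/2b +297.03ms=1/2b
5) 2376.238ms=4b +891.089ms=3/2b
6) 3267.327ms=11/2b +297.03ms=1/2b
7) 3564.356ms=6b +891.089ms=3/2b
8) 4455.446ms=15/2b +148.515ms=1/4b
9) 4603.96ms=31/4b +148.515ms=1/4b
Σ=8b of 8 (101bpm 2/4) — PASS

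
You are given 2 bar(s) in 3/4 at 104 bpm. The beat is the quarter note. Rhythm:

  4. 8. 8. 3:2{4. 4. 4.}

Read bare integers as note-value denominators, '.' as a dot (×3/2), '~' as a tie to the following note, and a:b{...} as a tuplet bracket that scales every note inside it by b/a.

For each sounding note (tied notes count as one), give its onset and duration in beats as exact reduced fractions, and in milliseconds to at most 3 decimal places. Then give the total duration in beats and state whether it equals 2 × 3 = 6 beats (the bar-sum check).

1) 0.0ms=0b +865.385ms=3/2b
2) 865.385ms=3/2b +432.692ms=3/4b
3) 1298.077ms=9/4b +432.692ms=3/4b
4) 1730.769ms=3b +576.923ms=1b
5) 2307.692ms=4b +576.923ms=1b
6) 2884.615ms=5b +576.923ms=1b
Σ=6b of 6 (104bpm 3/4) — PASS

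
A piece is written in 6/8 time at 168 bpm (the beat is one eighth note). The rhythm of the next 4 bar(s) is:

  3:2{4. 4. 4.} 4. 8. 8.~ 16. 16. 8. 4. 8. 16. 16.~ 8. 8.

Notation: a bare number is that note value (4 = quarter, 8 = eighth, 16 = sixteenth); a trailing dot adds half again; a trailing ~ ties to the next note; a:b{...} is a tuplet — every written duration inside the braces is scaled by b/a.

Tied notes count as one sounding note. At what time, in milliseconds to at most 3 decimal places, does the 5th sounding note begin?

1. 0.0ms @ 0 + 714.286ms (2)
2. 714.286ms @ 2 + 714.286ms (2)
3. 1428.571ms @ 4 + 714.286ms (2)
4. 2142.857ms @ 6 + 1071.429ms (3)
5. 3214.286ms @ 9 + 535.714ms (3/2)
6. 3750.0ms @ 21/2 + 803.571ms (9/4)
7. 4553.571ms @ 51/4 + 267.857ms (3/4)
8. 4821.429ms @ 27/2 + 535.714ms (3/2)
9. 5357.143ms @ 15 + 1071.429ms (3)
10. 6428.571ms @ 18 + 535.714ms (3/2)
11. 6964.286ms @ 39/2 + 267.857ms (3/4)
12. 7232.143ms @ 81/4 + 803.571ms (9/4)
13. 8035.714ms @ 45/2 + 535.714ms (3/2)

note 5 onset = 9b = 3214.286ms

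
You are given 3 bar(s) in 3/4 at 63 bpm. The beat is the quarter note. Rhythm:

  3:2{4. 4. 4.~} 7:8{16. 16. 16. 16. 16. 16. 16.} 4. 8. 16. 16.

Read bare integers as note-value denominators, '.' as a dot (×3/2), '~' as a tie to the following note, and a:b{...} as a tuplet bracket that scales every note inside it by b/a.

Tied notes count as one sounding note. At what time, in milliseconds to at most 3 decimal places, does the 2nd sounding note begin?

note 2 onset = 1b = 952.381ms

1. 0.0ms @ 0 + 952.381ms (1)
2. 952.381ms @ 1 + 952.381ms (1)
3. 1904.762ms @ 2 + 1360.544ms (10/7)
4. 3265.306ms @ 24/7 + 408.163ms (3/7)
5. 3673.469ms @ 27/7 + 408.163ms (3/7)
6. 4081.633ms @ 30/7 + 408.163ms (3/7)
7. 4489.796ms @ 33/7 + 408.163ms (3/7)
8. 4897.959ms @ 36/7 + 408.163ms (3/7)
9. 5306.122ms @ 39/7 + 408.163ms (3/7)
10. 5714.286ms @ 6 + 1428.571ms (3/2)
11. 7142.857ms @ 15/2 + 714.286ms (3/4)
12. 7857.143ms @ 33/4 + 357.143ms (3/8)
13. 8214.286ms @ 69/8 + 357.143ms (3/8)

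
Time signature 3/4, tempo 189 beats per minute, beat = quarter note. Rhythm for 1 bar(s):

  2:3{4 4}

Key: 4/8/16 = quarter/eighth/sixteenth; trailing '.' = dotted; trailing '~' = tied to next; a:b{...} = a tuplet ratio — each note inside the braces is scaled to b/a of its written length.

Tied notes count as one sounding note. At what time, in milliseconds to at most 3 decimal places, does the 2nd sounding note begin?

1. 0.0ms @ 0 + 476.19ms (3/2)
2. 476.19ms @ 3/2 + 476.19ms (3/2)

note 2 onset = 3/2b = 476.19ms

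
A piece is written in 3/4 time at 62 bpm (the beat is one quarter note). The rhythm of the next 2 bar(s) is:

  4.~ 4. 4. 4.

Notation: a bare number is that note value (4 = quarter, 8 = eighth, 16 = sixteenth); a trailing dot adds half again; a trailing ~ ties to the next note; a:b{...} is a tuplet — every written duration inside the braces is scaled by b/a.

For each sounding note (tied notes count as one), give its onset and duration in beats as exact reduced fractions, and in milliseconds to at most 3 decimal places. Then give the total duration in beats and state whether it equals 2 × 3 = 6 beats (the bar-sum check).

1) 0.0ms=0b +2903.226ms=3b
2) 2903.226ms=3b +1451.613ms=3/2b
3) 4354.839ms=9/2b +1451.613ms=3/2b
Σ=6b of 6 (62bpm 3/4) — PASS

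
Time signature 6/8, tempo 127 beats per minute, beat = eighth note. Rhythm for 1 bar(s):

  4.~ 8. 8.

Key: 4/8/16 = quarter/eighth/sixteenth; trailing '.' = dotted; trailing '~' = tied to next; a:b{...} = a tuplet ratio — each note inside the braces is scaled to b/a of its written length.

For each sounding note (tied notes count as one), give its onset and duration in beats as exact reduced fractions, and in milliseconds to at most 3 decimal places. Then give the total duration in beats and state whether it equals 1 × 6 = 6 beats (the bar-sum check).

1) 0.0ms=0b +2125.984ms=9/2b
2) 2125.984ms=9/2b +708.661ms=3/2b
Σ=6b of 6 (127bpm 6/8) — PASS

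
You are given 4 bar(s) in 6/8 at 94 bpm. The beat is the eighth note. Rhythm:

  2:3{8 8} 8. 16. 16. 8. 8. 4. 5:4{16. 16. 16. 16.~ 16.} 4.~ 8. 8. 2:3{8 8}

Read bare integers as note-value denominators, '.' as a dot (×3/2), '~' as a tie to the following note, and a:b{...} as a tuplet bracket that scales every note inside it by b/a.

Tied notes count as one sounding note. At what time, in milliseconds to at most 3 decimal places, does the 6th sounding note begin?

1. 0.0ms @ 0 + 957.447ms (3/2)
2. 957.447ms @ 3/2 + 957.447ms (3/2)
3. 1914.894ms @ 3 + 957.447ms (3/2)
4. 2872.34ms @ 9/2 + 478.723ms (3/4)
5. 3351.064ms @ 21/4 + 478.723ms (3/4)
6. 3829.787ms @ 6 + 957.447ms (3/2)
7. 4787.234ms @ 15/2 + 957.447ms (3/2)
8. 5744.681ms @ 9 + 1914.894ms (3)
9. 7659.574ms @ 12 + 382.979ms (3/5)
10. 8042.553ms @ 63/5 + 382.979ms (3/5)
11. 8425.532ms @ 66/5 + 382.979ms (3/5)
12. 8808.511ms @ 69/5 + 765.957ms (6/5)
13. 9574.468ms @ 15 + 2872.34ms (9/2)
14. 12446.809ms @ 39/2 + 957.447ms (3/2)
15. 13404.255ms @ 21 + 957.447ms (3/2)
16. 14361.702ms @ 45/2 + 957.447ms (3/2)

note 6 onset = 6b = 3829.787ms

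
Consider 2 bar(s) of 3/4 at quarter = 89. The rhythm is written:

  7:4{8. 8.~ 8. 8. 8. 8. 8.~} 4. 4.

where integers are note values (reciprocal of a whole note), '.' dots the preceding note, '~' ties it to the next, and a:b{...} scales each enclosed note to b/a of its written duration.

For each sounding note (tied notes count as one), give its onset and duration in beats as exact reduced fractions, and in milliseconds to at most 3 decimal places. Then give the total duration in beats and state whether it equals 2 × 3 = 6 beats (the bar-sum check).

1) 0.0ms=0b +288.925ms=3/7b
2) 288.925ms=3/7b +577.849ms=6/7b
3) 866.774ms=9/7b +288.925ms=3/7b
4) 1155.698ms=12/7b +288.925ms=3/7b
5) 1444.623ms=15/7b +288.925ms=3/7b
6) 1733.547ms=18/7b +1300.161ms=27/14b
7) 3033.708ms=9/2b +1011.236ms=3/2b
Σ=6b of 6 (89bpm 3/4) — PASS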